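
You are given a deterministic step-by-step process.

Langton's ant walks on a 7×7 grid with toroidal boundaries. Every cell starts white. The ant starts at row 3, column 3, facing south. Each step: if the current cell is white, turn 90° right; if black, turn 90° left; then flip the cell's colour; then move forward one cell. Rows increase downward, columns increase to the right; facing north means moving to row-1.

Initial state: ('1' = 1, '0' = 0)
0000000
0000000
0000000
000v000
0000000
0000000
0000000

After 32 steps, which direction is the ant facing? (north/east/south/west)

t=0: 0000000
0000000
0000000
000v000
0000000
0000000
0000000
t=1: 0000000
0000000
0000000
00<1000
0000000
0000000
0000000
t=2: 0000000
0000000
00^0000
0011000
0000000
0000000
0000000
t=3: 0000000
0000000
001>000
0011000
0000000
0000000
0000000
t=4: 0000000
0000000
0011000
001v000
0000000
0000000
0000000
t=5: 0000000
0000000
0011000
0010>00
0000000
0000000
0000000
t=6: 0000000
0000000
0011000
0010100
0000v00
0000000
0000000
t=7: 0000000
0000000
0011000
0010100
000<100
0000000
0000000
t=8: 0000000
0000000
0011000
001^100
0001100
0000000
0000000
t=9: 0000000
0000000
0011000
0011>00
0001100
0000000
0000000
t=10: 0000000
0000000
0011^00
0011000
0001100
0000000
0000000
t=11: 0000000
0000000
00111>0
0011000
0001100
0000000
0000000
t=12: 0000000
0000000
0011110
00110v0
0001100
0000000
0000000
t=13: 0000000
0000000
0011110
0011<10
0001100
0000000
0000000
t=14: 0000000
0000000
0011^10
0011110
0001100
0000000
0000000
t=15: 0000000
0000000
001<010
0011110
0001100
0000000
0000000
t=16: 0000000
0000000
0010010
001v110
0001100
0000000
0000000
t=17: 0000000
0000000
0010010
0010>10
0001100
0000000
0000000
t=18: 0000000
0000000
0010^10
0010010
0001100
0000000
0000000
t=19: 0000000
0000000
00101>0
0010010
0001100
0000000
0000000
t=20: 0000000
00000^0
0010100
0010010
0001100
0000000
0000000
t=21: 0000000
000001>
0010100
0010010
0001100
0000000
0000000
t=22: 0000000
0000011
001010v
0010010
0001100
0000000
0000000
t=23: 0000000
0000011
00101<1
0010010
0001100
0000000
0000000
t=24: 0000000
00000^1
0010111
0010010
0001100
0000000
0000000
t=25: 0000000
0000<01
0010111
0010010
0001100
0000000
0000000
t=26: 0000^00
0000101
0010111
0010010
0001100
0000000
0000000
t=27: 00001>0
0000101
0010111
0010010
0001100
0000000
0000000
t=28: 0000110
00001v1
0010111
0010010
0001100
0000000
0000000
t=29: 0000110
0000<11
0010111
0010010
0001100
0000000
0000000
t=30: 0000110
0000011
0010v11
0010010
0001100
0000000
0000000
t=31: 0000110
0000011
00100>1
0010010
0001100
0000000
0000000
t=32: 0000110
00000^1
0010001
0010010
0001100
0000000
0000000

north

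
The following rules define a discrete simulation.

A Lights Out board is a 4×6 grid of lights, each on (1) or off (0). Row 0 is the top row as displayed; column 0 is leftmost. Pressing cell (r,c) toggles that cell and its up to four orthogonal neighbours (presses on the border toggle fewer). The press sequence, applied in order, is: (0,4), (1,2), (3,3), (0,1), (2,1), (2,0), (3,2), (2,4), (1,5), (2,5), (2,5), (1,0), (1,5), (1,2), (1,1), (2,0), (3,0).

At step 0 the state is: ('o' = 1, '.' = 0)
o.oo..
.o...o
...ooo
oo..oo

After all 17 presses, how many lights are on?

10

k=0  o.oo..
.o...o
...ooo
oo..oo
k=1  o.o.oo
.o..oo
...ooo
oo..oo
k=2  o...oo
..oooo
..oooo
oo..oo
k=3  o...oo
..oooo
..o.oo
oooo.o
k=4  .oo.oo
.ooooo
..o.oo
oooo.o
k=5  .oo.oo
..oooo
oo..oo
o.oo.o
k=6  .oo.oo
o.oooo
....oo
..oo.o
k=7  .oo.oo
o.oooo
..o.oo
.o...o
k=8  .oo.oo
o.oo.o
..oo..
.o..oo
k=9  .oo.o.
o.ooo.
..oo.o
.o..oo
k=10  .oo.o.
o.oooo
..ooo.
.o..o.
k=11  .oo.o.
o.ooo.
..oo.o
.o..oo
k=12  ooo.o.
.oooo.
o.oo.o
.o..oo
k=13  ooo.oo
.ooo.o
o.oo..
.o..oo
k=14  oo..oo
.....o
o..o..
.o..oo
k=15  o...oo
ooo..o
oo.o..
.o..oo
k=16  o...oo
.oo..o
...o..
oo..oo
k=17  o...oo
.oo..o
o..o..
....oo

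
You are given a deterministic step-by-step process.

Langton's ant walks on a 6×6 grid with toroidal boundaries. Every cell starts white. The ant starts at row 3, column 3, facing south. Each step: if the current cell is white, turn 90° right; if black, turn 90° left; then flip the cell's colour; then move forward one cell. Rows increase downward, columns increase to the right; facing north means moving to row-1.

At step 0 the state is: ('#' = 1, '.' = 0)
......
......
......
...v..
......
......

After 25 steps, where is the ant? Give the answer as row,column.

1,4

step 0: ......
......
......
...v..
......
......
step 1: ......
......
......
..<#..
......
......
step 2: ......
......
..^...
..##..
......
......
step 3: ......
......
..#>..
..##..
......
......
step 4: ......
......
..##..
..#v..
......
......
step 5: ......
......
..##..
..#.>.
......
......
step 6: ......
......
..##..
..#.#.
....v.
......
step 7: ......
......
..##..
..#.#.
...<#.
......
step 8: ......
......
..##..
..#^#.
...##.
......
step 9: ......
......
..##..
..##>.
...##.
......
step 10: ......
......
..##^.
..##..
...##.
......
step 11: ......
......
..###>
..##..
...##.
......
step 12: ......
......
..####
..##.v
...##.
......
step 13: ......
......
..####
..##<#
...##.
......
step 14: ......
......
..##^#
..####
...##.
......
step 15: ......
......
..#<.#
..####
...##.
......
step 16: ......
......
..#..#
..#v##
...##.
......
step 17: ......
......
..#..#
..#.>#
...##.
......
step 18: ......
......
..#.^#
..#..#
...##.
......
step 19: ......
......
..#.#>
..#..#
...##.
......
step 20: ......
.....^
..#.#.
..#..#
...##.
......
step 21: ......
>....#
..#.#.
..#..#
...##.
......
step 22: ......
#....#
v.#.#.
..#..#
...##.
......
step 23: ......
#....#
#.#.#<
..#..#
...##.
......
step 24: ......
#....^
#.#.##
..#..#
...##.
......
step 25: ......
#...<.
#.#.##
..#..#
...##.
......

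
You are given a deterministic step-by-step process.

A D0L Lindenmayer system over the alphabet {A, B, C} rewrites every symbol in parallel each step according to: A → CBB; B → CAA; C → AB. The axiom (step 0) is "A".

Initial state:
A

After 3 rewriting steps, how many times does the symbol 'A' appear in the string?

gen 0: A
gen 1: CBB
gen 2: ABCAACAA
gen 3: CBBCAAABCBBCBBABCBBCBB

4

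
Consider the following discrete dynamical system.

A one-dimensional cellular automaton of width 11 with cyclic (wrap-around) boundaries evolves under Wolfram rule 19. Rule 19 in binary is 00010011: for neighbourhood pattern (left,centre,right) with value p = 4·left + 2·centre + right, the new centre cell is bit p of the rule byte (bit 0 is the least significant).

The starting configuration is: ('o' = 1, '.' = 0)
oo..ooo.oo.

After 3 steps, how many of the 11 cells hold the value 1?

2

gen 0: oo..ooo.oo.
gen 1: ..oo.......
gen 2: oo..ooooooo
gen 3: ..oo.......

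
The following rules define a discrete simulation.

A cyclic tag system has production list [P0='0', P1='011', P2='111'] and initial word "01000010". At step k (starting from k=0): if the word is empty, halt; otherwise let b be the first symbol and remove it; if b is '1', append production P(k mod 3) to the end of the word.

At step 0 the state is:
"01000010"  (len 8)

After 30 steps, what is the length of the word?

k=0  "01000010"  (len 8)
k=1  "1000010"  (len 7)
k=2  "000010011"  (len 9)
k=3  "00010011"  (len 8)
k=4  "0010011"  (len 7)
k=5  "010011"  (len 6)
k=6  "10011"  (len 5)
k=7  "00110"  (len 5)
k=8  "0110"  (len 4)
k=9  "110"  (len 3)
k=10  "100"  (len 3)
k=11  "00011"  (len 5)
k=12  "0011"  (len 4)
k=13  "011"  (len 3)
k=14  "11"  (len 2)
k=15  "1111"  (len 4)
k=16  "1110"  (len 4)
k=17  "110011"  (len 6)
k=18  "10011111"  (len 8)
k=19  "00111110"  (len 8)
k=20  "0111110"  (len 7)
k=21  "111110"  (len 6)
k=22  "111100"  (len 6)
k=23  "11100011"  (len 8)
k=24  "1100011111"  (len 10)
k=25  "1000111110"  (len 10)
k=26  "000111110011"  (len 12)
k=27  "00111110011"  (len 11)
k=28  "0111110011"  (len 10)
k=29  "111110011"  (len 9)
k=30  "11110011111"  (len 11)

11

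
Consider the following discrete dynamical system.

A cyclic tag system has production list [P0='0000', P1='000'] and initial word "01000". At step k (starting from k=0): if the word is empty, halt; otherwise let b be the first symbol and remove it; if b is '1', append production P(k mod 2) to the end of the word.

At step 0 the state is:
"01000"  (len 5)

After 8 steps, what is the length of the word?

t=0: "01000"  (len 5)
t=1: "1000"  (len 4)
t=2: "000000"  (len 6)
t=3: "00000"  (len 5)
t=4: "0000"  (len 4)
t=5: "000"  (len 3)
t=6: "00"  (len 2)
t=7: "0"  (len 1)
t=8: (halted — word empty)

0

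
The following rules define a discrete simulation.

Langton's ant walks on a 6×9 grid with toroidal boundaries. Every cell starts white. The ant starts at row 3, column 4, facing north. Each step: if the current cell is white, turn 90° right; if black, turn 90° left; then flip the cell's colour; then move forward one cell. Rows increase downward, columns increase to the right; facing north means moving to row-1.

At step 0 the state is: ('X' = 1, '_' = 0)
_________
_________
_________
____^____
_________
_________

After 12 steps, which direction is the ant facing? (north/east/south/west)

k=0  _________
_________
_________
____^____
_________
_________
k=1  _________
_________
_________
____X>___
_________
_________
k=2  _________
_________
_________
____XX___
_____v___
_________
k=3  _________
_________
_________
____XX___
____<X___
_________
k=4  _________
_________
_________
____^X___
____XX___
_________
k=5  _________
_________
_________
___<_X___
____XX___
_________
k=6  _________
_________
___^_____
___X_X___
____XX___
_________
k=7  _________
_________
___X>____
___X_X___
____XX___
_________
k=8  _________
_________
___XX____
___XvX___
____XX___
_________
k=9  _________
_________
___XX____
___<XX___
____XX___
_________
k=10  _________
_________
___XX____
____XX___
___vXX___
_________
k=11  _________
_________
___XX____
____XX___
__<XXX___
_________
k=12  _________
_________
___XX____
__^_XX___
__XXXX___
_________

north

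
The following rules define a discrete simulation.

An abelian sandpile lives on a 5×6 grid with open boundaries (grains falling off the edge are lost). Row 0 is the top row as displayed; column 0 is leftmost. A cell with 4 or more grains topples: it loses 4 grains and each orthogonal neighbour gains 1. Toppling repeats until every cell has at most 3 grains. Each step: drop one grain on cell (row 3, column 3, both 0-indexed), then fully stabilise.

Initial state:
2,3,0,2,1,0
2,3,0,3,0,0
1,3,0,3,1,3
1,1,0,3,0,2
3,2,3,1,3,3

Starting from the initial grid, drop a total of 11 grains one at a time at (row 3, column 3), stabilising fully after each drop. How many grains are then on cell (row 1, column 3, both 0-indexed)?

1

0) 2,3,0,2,1,0
2,3,0,3,0,0
1,3,0,3,1,3
1,1,0,3,0,2
3,2,3,1,3,3
1) 2,3,0,3,1,0
2,3,1,0,1,0
1,3,1,1,2,3
1,1,1,1,1,2
3,2,3,2,3,3
2) 2,3,0,3,1,0
2,3,1,0,1,0
1,3,1,1,2,3
1,1,1,2,1,2
3,2,3,2,3,3
3) 2,3,0,3,1,0
2,3,1,0,1,0
1,3,1,1,2,3
1,1,1,3,1,2
3,2,3,2,3,3
4) 2,3,0,3,1,0
2,3,1,0,1,0
1,3,1,2,2,3
1,1,2,0,2,2
3,2,3,3,3,3
5) 2,3,0,3,1,0
2,3,1,0,1,0
1,3,1,2,2,3
1,1,2,1,2,2
3,2,3,3,3,3
6) 2,3,0,3,1,0
2,3,1,0,1,0
1,3,1,2,2,3
1,1,2,2,2,2
3,2,3,3,3,3
7) 2,3,0,3,1,0
2,3,1,0,1,0
1,3,1,2,2,3
1,1,2,3,2,2
3,2,3,3,3,3
8) 2,3,0,3,1,0
2,3,1,1,2,1
1,3,3,1,1,1
1,2,1,0,3,1
3,3,1,3,2,1
9) 2,3,0,3,1,0
2,3,1,1,2,1
1,3,3,1,1,1
1,2,1,1,3,1
3,3,1,3,2,1
10) 2,3,0,3,1,0
2,3,1,1,2,1
1,3,3,1,1,1
1,2,1,2,3,1
3,3,1,3,2,1
11) 2,3,0,3,1,0
2,3,1,1,2,1
1,3,3,1,1,1
1,2,1,3,3,1
3,3,1,3,2,1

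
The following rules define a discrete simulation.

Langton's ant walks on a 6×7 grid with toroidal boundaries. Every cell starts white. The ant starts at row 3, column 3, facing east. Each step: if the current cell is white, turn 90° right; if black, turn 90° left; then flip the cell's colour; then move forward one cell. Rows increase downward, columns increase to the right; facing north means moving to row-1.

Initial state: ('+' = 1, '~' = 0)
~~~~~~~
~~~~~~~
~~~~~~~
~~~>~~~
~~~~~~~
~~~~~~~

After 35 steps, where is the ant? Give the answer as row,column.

3,0

gen 0: ~~~~~~~
~~~~~~~
~~~~~~~
~~~>~~~
~~~~~~~
~~~~~~~
gen 1: ~~~~~~~
~~~~~~~
~~~~~~~
~~~+~~~
~~~v~~~
~~~~~~~
gen 2: ~~~~~~~
~~~~~~~
~~~~~~~
~~~+~~~
~~<+~~~
~~~~~~~
gen 3: ~~~~~~~
~~~~~~~
~~~~~~~
~~^+~~~
~~++~~~
~~~~~~~
gen 4: ~~~~~~~
~~~~~~~
~~~~~~~
~~+>~~~
~~++~~~
~~~~~~~
gen 5: ~~~~~~~
~~~~~~~
~~~^~~~
~~+~~~~
~~++~~~
~~~~~~~
gen 6: ~~~~~~~
~~~~~~~
~~~+>~~
~~+~~~~
~~++~~~
~~~~~~~
gen 7: ~~~~~~~
~~~~~~~
~~~++~~
~~+~v~~
~~++~~~
~~~~~~~
gen 8: ~~~~~~~
~~~~~~~
~~~++~~
~~+<+~~
~~++~~~
~~~~~~~
gen 9: ~~~~~~~
~~~~~~~
~~~^+~~
~~+++~~
~~++~~~
~~~~~~~
gen 10: ~~~~~~~
~~~~~~~
~~<~+~~
~~+++~~
~~++~~~
~~~~~~~
gen 11: ~~~~~~~
~~^~~~~
~~+~+~~
~~+++~~
~~++~~~
~~~~~~~
gen 12: ~~~~~~~
~~+>~~~
~~+~+~~
~~+++~~
~~++~~~
~~~~~~~
gen 13: ~~~~~~~
~~++~~~
~~+v+~~
~~+++~~
~~++~~~
~~~~~~~
gen 14: ~~~~~~~
~~++~~~
~~<++~~
~~+++~~
~~++~~~
~~~~~~~
gen 15: ~~~~~~~
~~++~~~
~~~++~~
~~v++~~
~~++~~~
~~~~~~~
gen 16: ~~~~~~~
~~++~~~
~~~++~~
~~~>+~~
~~++~~~
~~~~~~~
gen 17: ~~~~~~~
~~++~~~
~~~^+~~
~~~~+~~
~~++~~~
~~~~~~~
gen 18: ~~~~~~~
~~++~~~
~~<~+~~
~~~~+~~
~~++~~~
~~~~~~~
gen 19: ~~~~~~~
~~^+~~~
~~+~+~~
~~~~+~~
~~++~~~
~~~~~~~
gen 20: ~~~~~~~
~<~+~~~
~~+~+~~
~~~~+~~
~~++~~~
~~~~~~~
gen 21: ~^~~~~~
~+~+~~~
~~+~+~~
~~~~+~~
~~++~~~
~~~~~~~
gen 22: ~+>~~~~
~+~+~~~
~~+~+~~
~~~~+~~
~~++~~~
~~~~~~~
gen 23: ~++~~~~
~+v+~~~
~~+~+~~
~~~~+~~
~~++~~~
~~~~~~~
gen 24: ~++~~~~
~<++~~~
~~+~+~~
~~~~+~~
~~++~~~
~~~~~~~
gen 25: ~++~~~~
~~++~~~
~v+~+~~
~~~~+~~
~~++~~~
~~~~~~~
gen 26: ~++~~~~
~~++~~~
<++~+~~
~~~~+~~
~~++~~~
~~~~~~~
gen 27: ~++~~~~
^~++~~~
+++~+~~
~~~~+~~
~~++~~~
~~~~~~~
gen 28: ~++~~~~
+>++~~~
+++~+~~
~~~~+~~
~~++~~~
~~~~~~~
gen 29: ~++~~~~
++++~~~
+v+~+~~
~~~~+~~
~~++~~~
~~~~~~~
gen 30: ~++~~~~
++++~~~
+~>~+~~
~~~~+~~
~~++~~~
~~~~~~~
gen 31: ~++~~~~
++^+~~~
+~~~+~~
~~~~+~~
~~++~~~
~~~~~~~
gen 32: ~++~~~~
+<~+~~~
+~~~+~~
~~~~+~~
~~++~~~
~~~~~~~
gen 33: ~++~~~~
+~~+~~~
+v~~+~~
~~~~+~~
~~++~~~
~~~~~~~
gen 34: ~++~~~~
+~~+~~~
<+~~+~~
~~~~+~~
~~++~~~
~~~~~~~
gen 35: ~++~~~~
+~~+~~~
~+~~+~~
v~~~+~~
~~++~~~
~~~~~~~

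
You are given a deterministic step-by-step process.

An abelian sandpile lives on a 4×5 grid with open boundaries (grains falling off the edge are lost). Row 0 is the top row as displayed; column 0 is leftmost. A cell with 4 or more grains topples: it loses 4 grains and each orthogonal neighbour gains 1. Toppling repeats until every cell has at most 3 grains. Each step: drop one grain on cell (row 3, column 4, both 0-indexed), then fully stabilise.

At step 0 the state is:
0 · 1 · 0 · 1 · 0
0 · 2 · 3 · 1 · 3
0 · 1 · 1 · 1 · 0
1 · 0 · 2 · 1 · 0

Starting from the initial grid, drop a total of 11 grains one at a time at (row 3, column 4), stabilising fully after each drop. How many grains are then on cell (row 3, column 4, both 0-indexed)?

3

t=0: 0 · 1 · 0 · 1 · 0
0 · 2 · 3 · 1 · 3
0 · 1 · 1 · 1 · 0
1 · 0 · 2 · 1 · 0
t=1: 0 · 1 · 0 · 1 · 0
0 · 2 · 3 · 1 · 3
0 · 1 · 1 · 1 · 0
1 · 0 · 2 · 1 · 1
t=2: 0 · 1 · 0 · 1 · 0
0 · 2 · 3 · 1 · 3
0 · 1 · 1 · 1 · 0
1 · 0 · 2 · 1 · 2
t=3: 0 · 1 · 0 · 1 · 0
0 · 2 · 3 · 1 · 3
0 · 1 · 1 · 1 · 0
1 · 0 · 2 · 1 · 3
t=4: 0 · 1 · 0 · 1 · 0
0 · 2 · 3 · 1 · 3
0 · 1 · 1 · 1 · 1
1 · 0 · 2 · 2 · 0
t=5: 0 · 1 · 0 · 1 · 0
0 · 2 · 3 · 1 · 3
0 · 1 · 1 · 1 · 1
1 · 0 · 2 · 2 · 1
t=6: 0 · 1 · 0 · 1 · 0
0 · 2 · 3 · 1 · 3
0 · 1 · 1 · 1 · 1
1 · 0 · 2 · 2 · 2
t=7: 0 · 1 · 0 · 1 · 0
0 · 2 · 3 · 1 · 3
0 · 1 · 1 · 1 · 1
1 · 0 · 2 · 2 · 3
t=8: 0 · 1 · 0 · 1 · 0
0 · 2 · 3 · 1 · 3
0 · 1 · 1 · 1 · 2
1 · 0 · 2 · 3 · 0
t=9: 0 · 1 · 0 · 1 · 0
0 · 2 · 3 · 1 · 3
0 · 1 · 1 · 1 · 2
1 · 0 · 2 · 3 · 1
t=10: 0 · 1 · 0 · 1 · 0
0 · 2 · 3 · 1 · 3
0 · 1 · 1 · 1 · 2
1 · 0 · 2 · 3 · 2
t=11: 0 · 1 · 0 · 1 · 0
0 · 2 · 3 · 1 · 3
0 · 1 · 1 · 1 · 2
1 · 0 · 2 · 3 · 3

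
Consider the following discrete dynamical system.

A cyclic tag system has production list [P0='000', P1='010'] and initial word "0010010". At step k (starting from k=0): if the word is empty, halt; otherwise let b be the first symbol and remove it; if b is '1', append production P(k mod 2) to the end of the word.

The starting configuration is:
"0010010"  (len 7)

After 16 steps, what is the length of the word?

3

t=0: "0010010"  (len 7)
t=1: "010010"  (len 6)
t=2: "10010"  (len 5)
t=3: "0010000"  (len 7)
t=4: "010000"  (len 6)
t=5: "10000"  (len 5)
t=6: "0000010"  (len 7)
t=7: "000010"  (len 6)
t=8: "00010"  (len 5)
t=9: "0010"  (len 4)
t=10: "010"  (len 3)
t=11: "10"  (len 2)
t=12: "0010"  (len 4)
t=13: "010"  (len 3)
t=14: "10"  (len 2)
t=15: "0000"  (len 4)
t=16: "000"  (len 3)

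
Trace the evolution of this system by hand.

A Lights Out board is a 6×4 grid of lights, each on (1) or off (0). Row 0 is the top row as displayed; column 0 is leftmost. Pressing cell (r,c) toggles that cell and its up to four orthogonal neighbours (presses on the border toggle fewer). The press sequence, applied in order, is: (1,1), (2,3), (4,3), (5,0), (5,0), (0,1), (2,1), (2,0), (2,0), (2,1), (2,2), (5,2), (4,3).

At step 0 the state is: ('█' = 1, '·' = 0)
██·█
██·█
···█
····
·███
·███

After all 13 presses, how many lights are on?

[0] ██·█
██·█
···█
····
·███
·███
[1] █··█
··██
·█·█
····
·███
·███
[2] █··█
··█·
·██·
···█
·███
·███
[3] █··█
··█·
·██·
····
·█··
·██·
[4] █··█
··█·
·██·
····
██··
█·█·
[5] █··█
··█·
·██·
····
·█··
·██·
[6] ·███
·██·
·██·
····
·█··
·██·
[7] ·███
··█·
█···
·█··
·█··
·██·
[8] ·███
█·█·
·█··
██··
·█··
·██·
[9] ·███
··█·
█···
·█··
·█··
·██·
[10] ·███
·██·
·██·
····
·█··
·██·
[11] ·███
·█··
···█
··█·
·█··
·██·
[12] ·███
·█··
···█
··█·
·██·
···█
[13] ·███
·█··
···█
··██
·█·█
····

9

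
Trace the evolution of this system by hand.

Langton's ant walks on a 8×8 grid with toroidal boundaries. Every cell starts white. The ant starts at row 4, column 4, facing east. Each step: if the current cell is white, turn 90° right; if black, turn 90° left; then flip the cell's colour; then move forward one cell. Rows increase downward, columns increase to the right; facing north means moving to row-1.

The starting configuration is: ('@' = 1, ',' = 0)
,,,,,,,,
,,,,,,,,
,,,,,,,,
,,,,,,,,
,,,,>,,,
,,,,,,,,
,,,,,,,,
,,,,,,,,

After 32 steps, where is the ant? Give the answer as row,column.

2,2

k=0  ,,,,,,,,
,,,,,,,,
,,,,,,,,
,,,,,,,,
,,,,>,,,
,,,,,,,,
,,,,,,,,
,,,,,,,,
k=1  ,,,,,,,,
,,,,,,,,
,,,,,,,,
,,,,,,,,
,,,,@,,,
,,,,v,,,
,,,,,,,,
,,,,,,,,
k=2  ,,,,,,,,
,,,,,,,,
,,,,,,,,
,,,,,,,,
,,,,@,,,
,,,<@,,,
,,,,,,,,
,,,,,,,,
k=3  ,,,,,,,,
,,,,,,,,
,,,,,,,,
,,,,,,,,
,,,^@,,,
,,,@@,,,
,,,,,,,,
,,,,,,,,
k=4  ,,,,,,,,
,,,,,,,,
,,,,,,,,
,,,,,,,,
,,,@>,,,
,,,@@,,,
,,,,,,,,
,,,,,,,,
k=5  ,,,,,,,,
,,,,,,,,
,,,,,,,,
,,,,^,,,
,,,@,,,,
,,,@@,,,
,,,,,,,,
,,,,,,,,
k=6  ,,,,,,,,
,,,,,,,,
,,,,,,,,
,,,,@>,,
,,,@,,,,
,,,@@,,,
,,,,,,,,
,,,,,,,,
k=7  ,,,,,,,,
,,,,,,,,
,,,,,,,,
,,,,@@,,
,,,@,v,,
,,,@@,,,
,,,,,,,,
,,,,,,,,
k=8  ,,,,,,,,
,,,,,,,,
,,,,,,,,
,,,,@@,,
,,,@<@,,
,,,@@,,,
,,,,,,,,
,,,,,,,,
k=9  ,,,,,,,,
,,,,,,,,
,,,,,,,,
,,,,^@,,
,,,@@@,,
,,,@@,,,
,,,,,,,,
,,,,,,,,
k=10  ,,,,,,,,
,,,,,,,,
,,,,,,,,
,,,<,@,,
,,,@@@,,
,,,@@,,,
,,,,,,,,
,,,,,,,,
k=11  ,,,,,,,,
,,,,,,,,
,,,^,,,,
,,,@,@,,
,,,@@@,,
,,,@@,,,
,,,,,,,,
,,,,,,,,
k=12  ,,,,,,,,
,,,,,,,,
,,,@>,,,
,,,@,@,,
,,,@@@,,
,,,@@,,,
,,,,,,,,
,,,,,,,,
k=13  ,,,,,,,,
,,,,,,,,
,,,@@,,,
,,,@v@,,
,,,@@@,,
,,,@@,,,
,,,,,,,,
,,,,,,,,
k=14  ,,,,,,,,
,,,,,,,,
,,,@@,,,
,,,<@@,,
,,,@@@,,
,,,@@,,,
,,,,,,,,
,,,,,,,,
k=15  ,,,,,,,,
,,,,,,,,
,,,@@,,,
,,,,@@,,
,,,v@@,,
,,,@@,,,
,,,,,,,,
,,,,,,,,
k=16  ,,,,,,,,
,,,,,,,,
,,,@@,,,
,,,,@@,,
,,,,>@,,
,,,@@,,,
,,,,,,,,
,,,,,,,,
k=17  ,,,,,,,,
,,,,,,,,
,,,@@,,,
,,,,^@,,
,,,,,@,,
,,,@@,,,
,,,,,,,,
,,,,,,,,
k=18  ,,,,,,,,
,,,,,,,,
,,,@@,,,
,,,<,@,,
,,,,,@,,
,,,@@,,,
,,,,,,,,
,,,,,,,,
k=19  ,,,,,,,,
,,,,,,,,
,,,^@,,,
,,,@,@,,
,,,,,@,,
,,,@@,,,
,,,,,,,,
,,,,,,,,
k=20  ,,,,,,,,
,,,,,,,,
,,<,@,,,
,,,@,@,,
,,,,,@,,
,,,@@,,,
,,,,,,,,
,,,,,,,,
k=21  ,,,,,,,,
,,^,,,,,
,,@,@,,,
,,,@,@,,
,,,,,@,,
,,,@@,,,
,,,,,,,,
,,,,,,,,
k=22  ,,,,,,,,
,,@>,,,,
,,@,@,,,
,,,@,@,,
,,,,,@,,
,,,@@,,,
,,,,,,,,
,,,,,,,,
k=23  ,,,,,,,,
,,@@,,,,
,,@v@,,,
,,,@,@,,
,,,,,@,,
,,,@@,,,
,,,,,,,,
,,,,,,,,
k=24  ,,,,,,,,
,,@@,,,,
,,<@@,,,
,,,@,@,,
,,,,,@,,
,,,@@,,,
,,,,,,,,
,,,,,,,,
k=25  ,,,,,,,,
,,@@,,,,
,,,@@,,,
,,v@,@,,
,,,,,@,,
,,,@@,,,
,,,,,,,,
,,,,,,,,
k=26  ,,,,,,,,
,,@@,,,,
,,,@@,,,
,<@@,@,,
,,,,,@,,
,,,@@,,,
,,,,,,,,
,,,,,,,,
k=27  ,,,,,,,,
,,@@,,,,
,^,@@,,,
,@@@,@,,
,,,,,@,,
,,,@@,,,
,,,,,,,,
,,,,,,,,
k=28  ,,,,,,,,
,,@@,,,,
,@>@@,,,
,@@@,@,,
,,,,,@,,
,,,@@,,,
,,,,,,,,
,,,,,,,,
k=29  ,,,,,,,,
,,@@,,,,
,@@@@,,,
,@v@,@,,
,,,,,@,,
,,,@@,,,
,,,,,,,,
,,,,,,,,
k=30  ,,,,,,,,
,,@@,,,,
,@@@@,,,
,@,>,@,,
,,,,,@,,
,,,@@,,,
,,,,,,,,
,,,,,,,,
k=31  ,,,,,,,,
,,@@,,,,
,@@^@,,,
,@,,,@,,
,,,,,@,,
,,,@@,,,
,,,,,,,,
,,,,,,,,
k=32  ,,,,,,,,
,,@@,,,,
,@<,@,,,
,@,,,@,,
,,,,,@,,
,,,@@,,,
,,,,,,,,
,,,,,,,,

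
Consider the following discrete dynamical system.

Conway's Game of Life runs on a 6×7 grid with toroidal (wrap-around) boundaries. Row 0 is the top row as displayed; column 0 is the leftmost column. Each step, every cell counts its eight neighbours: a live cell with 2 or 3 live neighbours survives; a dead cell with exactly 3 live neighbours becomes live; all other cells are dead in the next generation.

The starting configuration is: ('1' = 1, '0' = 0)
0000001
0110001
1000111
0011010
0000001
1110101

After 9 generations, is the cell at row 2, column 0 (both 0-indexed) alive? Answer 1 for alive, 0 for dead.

1

0) 0000001
0110001
1000111
0011010
0000001
1110101
1) 0001001
0100000
1000100
1001000
0000101
0100001
2) 0010000
1000000
1100000
1001111
0000011
0000001
3) 0000000
1000000
0100110
0100100
0000000
0000011
4) 0000001
0000000
1100110
0000110
0000010
0000000
5) 0000000
1000011
0000111
0000000
0000110
0000000
6) 0000001
1000100
1000100
0000001
0000000
0000000
7) 0000000
1000011
1000011
0000000
0000000
0000000
8) 0000001
1000010
1000010
0000001
0000000
0000000
9) 0000001
1000010
1000010
0000001
0000000
0000000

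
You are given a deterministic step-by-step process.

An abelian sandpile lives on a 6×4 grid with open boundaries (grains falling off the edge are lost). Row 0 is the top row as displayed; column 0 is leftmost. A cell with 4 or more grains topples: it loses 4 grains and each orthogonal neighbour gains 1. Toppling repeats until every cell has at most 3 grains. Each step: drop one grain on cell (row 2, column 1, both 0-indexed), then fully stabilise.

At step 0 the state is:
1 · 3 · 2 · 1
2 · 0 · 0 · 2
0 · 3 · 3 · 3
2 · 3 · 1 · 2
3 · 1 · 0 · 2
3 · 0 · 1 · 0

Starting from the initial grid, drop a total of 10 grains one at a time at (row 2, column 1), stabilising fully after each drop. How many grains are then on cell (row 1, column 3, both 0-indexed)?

3

gen 0: 1 · 3 · 2 · 1
2 · 0 · 0 · 2
0 · 3 · 3 · 3
2 · 3 · 1 · 2
3 · 1 · 0 · 2
3 · 0 · 1 · 0
gen 1: 1 · 3 · 2 · 1
2 · 1 · 1 · 3
1 · 2 · 1 · 0
3 · 0 · 3 · 3
3 · 2 · 0 · 2
3 · 0 · 1 · 0
gen 2: 1 · 3 · 2 · 1
2 · 1 · 1 · 3
1 · 3 · 1 · 0
3 · 0 · 3 · 3
3 · 2 · 0 · 2
3 · 0 · 1 · 0
gen 3: 1 · 3 · 2 · 1
2 · 2 · 1 · 3
2 · 0 · 2 · 0
3 · 1 · 3 · 3
3 · 2 · 0 · 2
3 · 0 · 1 · 0
gen 4: 1 · 3 · 2 · 1
2 · 2 · 1 · 3
2 · 1 · 2 · 0
3 · 1 · 3 · 3
3 · 2 · 0 · 2
3 · 0 · 1 · 0
gen 5: 1 · 3 · 2 · 1
2 · 2 · 1 · 3
2 · 2 · 2 · 0
3 · 1 · 3 · 3
3 · 2 · 0 · 2
3 · 0 · 1 · 0
gen 6: 1 · 3 · 2 · 1
2 · 2 · 1 · 3
2 · 3 · 2 · 0
3 · 1 · 3 · 3
3 · 2 · 0 · 2
3 · 0 · 1 · 0
gen 7: 1 · 3 · 2 · 1
2 · 3 · 1 · 3
3 · 0 · 3 · 0
3 · 2 · 3 · 3
3 · 2 · 0 · 2
3 · 0 · 1 · 0
gen 8: 1 · 3 · 2 · 1
2 · 3 · 1 · 3
3 · 1 · 3 · 0
3 · 2 · 3 · 3
3 · 2 · 0 · 2
3 · 0 · 1 · 0
gen 9: 1 · 3 · 2 · 1
2 · 3 · 1 · 3
3 · 2 · 3 · 0
3 · 2 · 3 · 3
3 · 2 · 0 · 2
3 · 0 · 1 · 0
gen 10: 1 · 3 · 2 · 1
2 · 3 · 1 · 3
3 · 3 · 3 · 0
3 · 2 · 3 · 3
3 · 2 · 0 · 2
3 · 0 · 1 · 0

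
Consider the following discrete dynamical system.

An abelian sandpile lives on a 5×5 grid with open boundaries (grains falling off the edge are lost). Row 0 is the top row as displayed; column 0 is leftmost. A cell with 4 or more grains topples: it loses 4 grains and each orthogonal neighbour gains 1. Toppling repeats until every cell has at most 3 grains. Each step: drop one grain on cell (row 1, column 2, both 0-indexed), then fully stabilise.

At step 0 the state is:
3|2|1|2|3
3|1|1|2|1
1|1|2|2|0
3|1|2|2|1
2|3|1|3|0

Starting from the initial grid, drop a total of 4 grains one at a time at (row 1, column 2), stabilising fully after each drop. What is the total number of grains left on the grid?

47

[0] 3|2|1|2|3
3|1|1|2|1
1|1|2|2|0
3|1|2|2|1
2|3|1|3|0
[1] 3|2|1|2|3
3|1|2|2|1
1|1|2|2|0
3|1|2|2|1
2|3|1|3|0
[2] 3|2|1|2|3
3|1|3|2|1
1|1|2|2|0
3|1|2|2|1
2|3|1|3|0
[3] 3|2|2|2|3
3|2|0|3|1
1|1|3|2|0
3|1|2|2|1
2|3|1|3|0
[4] 3|2|2|2|3
3|2|1|3|1
1|1|3|2|0
3|1|2|2|1
2|3|1|3|0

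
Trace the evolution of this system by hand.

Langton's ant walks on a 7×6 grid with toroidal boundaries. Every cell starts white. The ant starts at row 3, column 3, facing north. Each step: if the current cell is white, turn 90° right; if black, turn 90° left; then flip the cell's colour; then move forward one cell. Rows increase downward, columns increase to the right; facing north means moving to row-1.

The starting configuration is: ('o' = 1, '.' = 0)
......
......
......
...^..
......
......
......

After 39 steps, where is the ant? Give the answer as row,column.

6,3

gen 0: ......
......
......
...^..
......
......
......
gen 1: ......
......
......
...o>.
......
......
......
gen 2: ......
......
......
...oo.
....v.
......
......
gen 3: ......
......
......
...oo.
...<o.
......
......
gen 4: ......
......
......
...^o.
...oo.
......
......
gen 5: ......
......
......
..<.o.
...oo.
......
......
gen 6: ......
......
..^...
..o.o.
...oo.
......
......
gen 7: ......
......
..o>..
..o.o.
...oo.
......
......
gen 8: ......
......
..oo..
..ovo.
...oo.
......
......
gen 9: ......
......
..oo..
..<oo.
...oo.
......
......
gen 10: ......
......
..oo..
...oo.
..voo.
......
......
gen 11: ......
......
..oo..
...oo.
.<ooo.
......
......
gen 12: ......
......
..oo..
.^.oo.
.oooo.
......
......
gen 13: ......
......
..oo..
.o>oo.
.oooo.
......
......
gen 14: ......
......
..oo..
.oooo.
.ovoo.
......
......
gen 15: ......
......
..oo..
.oooo.
.o.>o.
......
......
gen 16: ......
......
..oo..
.oo^o.
.o..o.
......
......
gen 17: ......
......
..oo..
.o<.o.
.o..o.
......
......
gen 18: ......
......
..oo..
.o..o.
.ov.o.
......
......
gen 19: ......
......
..oo..
.o..o.
.<o.o.
......
......
gen 20: ......
......
..oo..
.o..o.
..o.o.
.v....
......
gen 21: ......
......
..oo..
.o..o.
..o.o.
<o....
......
gen 22: ......
......
..oo..
.o..o.
^.o.o.
oo....
......
gen 23: ......
......
..oo..
.o..o.
o>o.o.
oo....
......
gen 24: ......
......
..oo..
.o..o.
ooo.o.
ov....
......
gen 25: ......
......
..oo..
.o..o.
ooo.o.
o.>...
......
gen 26: ......
......
..oo..
.o..o.
ooo.o.
o.o...
..v...
gen 27: ......
......
..oo..
.o..o.
ooo.o.
o.o...
.<o...
gen 28: ......
......
..oo..
.o..o.
ooo.o.
o^o...
.oo...
gen 29: ......
......
..oo..
.o..o.
ooo.o.
oo>...
.oo...
gen 30: ......
......
..oo..
.o..o.
oo^.o.
oo....
.oo...
gen 31: ......
......
..oo..
.o..o.
o<..o.
oo....
.oo...
gen 32: ......
......
..oo..
.o..o.
o...o.
ov....
.oo...
gen 33: ......
......
..oo..
.o..o.
o...o.
o.>...
.oo...
gen 34: ......
......
..oo..
.o..o.
o...o.
o.o...
.ov...
gen 35: ......
......
..oo..
.o..o.
o...o.
o.o...
.o.>..
gen 36: ...v..
......
..oo..
.o..o.
o...o.
o.o...
.o.o..
gen 37: ..<o..
......
..oo..
.o..o.
o...o.
o.o...
.o.o..
gen 38: ..oo..
......
..oo..
.o..o.
o...o.
o.o...
.o^o..
gen 39: ..oo..
......
..oo..
.o..o.
o...o.
o.o...
.oo>..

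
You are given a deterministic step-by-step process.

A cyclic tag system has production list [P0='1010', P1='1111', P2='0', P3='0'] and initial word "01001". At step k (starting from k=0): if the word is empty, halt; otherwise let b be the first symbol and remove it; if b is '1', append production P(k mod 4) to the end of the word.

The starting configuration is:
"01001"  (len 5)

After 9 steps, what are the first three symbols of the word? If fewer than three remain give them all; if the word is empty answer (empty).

101

0) "01001"  (len 5)
1) "1001"  (len 4)
2) "0011111"  (len 7)
3) "011111"  (len 6)
4) "11111"  (len 5)
5) "11111010"  (len 8)
6) "11110101111"  (len 11)
7) "11101011110"  (len 11)
8) "11010111100"  (len 11)
9) "10101111001010"  (len 14)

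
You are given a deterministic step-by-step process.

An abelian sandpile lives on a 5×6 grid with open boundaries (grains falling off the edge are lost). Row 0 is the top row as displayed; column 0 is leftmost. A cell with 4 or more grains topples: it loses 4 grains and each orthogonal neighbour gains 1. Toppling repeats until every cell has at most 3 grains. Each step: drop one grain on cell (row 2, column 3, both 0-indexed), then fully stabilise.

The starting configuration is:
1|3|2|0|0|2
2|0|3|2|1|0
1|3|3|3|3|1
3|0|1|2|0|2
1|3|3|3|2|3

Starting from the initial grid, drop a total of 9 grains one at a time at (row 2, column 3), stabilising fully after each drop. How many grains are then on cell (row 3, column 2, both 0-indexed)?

step 0: 1|3|2|0|0|2
2|0|3|2|1|0
1|3|3|3|3|1
3|0|1|2|0|2
1|3|3|3|2|3
step 1: 1|3|3|1|0|2
2|2|1|0|3|0
2|0|2|3|0|2
3|1|2|3|1|2
1|3|3|3|2|3
step 2: 1|3|3|1|0|2
2|2|2|1|3|0
2|1|0|2|1|2
3|3|1|2|2|2
2|0|2|1|3|3
step 3: 1|3|3|1|0|2
2|2|2|1|3|0
2|1|0|3|1|2
3|3|1|2|2|2
2|0|2|1|3|3
step 4: 1|3|3|1|0|2
2|2|2|2|3|0
2|1|1|0|2|2
3|3|1|3|2|2
2|0|2|1|3|3
step 5: 1|3|3|1|0|2
2|2|2|2|3|0
2|1|1|1|2|2
3|3|1|3|2|2
2|0|2|1|3|3
step 6: 1|3|3|1|0|2
2|2|2|2|3|0
2|1|1|2|2|2
3|3|1|3|2|2
2|0|2|1|3|3
step 7: 1|3|3|1|0|2
2|2|2|2|3|0
2|1|1|3|2|2
3|3|1|3|2|2
2|0|2|1|3|3
step 8: 1|3|3|1|0|2
2|2|2|3|3|0
2|1|2|1|3|2
3|3|2|0|3|2
2|0|2|2|3|3
step 9: 1|3|3|1|0|2
2|2|2|3|3|0
2|1|2|2|3|2
3|3|2|0|3|2
2|0|2|2|3|3

2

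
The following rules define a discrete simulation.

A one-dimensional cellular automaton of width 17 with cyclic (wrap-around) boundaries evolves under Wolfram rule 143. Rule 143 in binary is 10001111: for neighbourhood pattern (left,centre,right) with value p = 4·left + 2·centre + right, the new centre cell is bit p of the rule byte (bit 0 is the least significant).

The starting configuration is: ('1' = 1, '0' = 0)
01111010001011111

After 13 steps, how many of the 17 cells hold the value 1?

9

k=0  01111010001011111
k=1  01110010111011110
k=2  11100110110011100
k=3  11001100100111001
k=4  10011001101110011
k=5  00110011001100111
k=6  01100110011001110
k=7  11001100110011100
k=8  10011001100111001
k=9  00110011001110011
k=10  01100110011100110
k=11  11001100111001100
k=12  10011001110011001
k=13  00110011100110011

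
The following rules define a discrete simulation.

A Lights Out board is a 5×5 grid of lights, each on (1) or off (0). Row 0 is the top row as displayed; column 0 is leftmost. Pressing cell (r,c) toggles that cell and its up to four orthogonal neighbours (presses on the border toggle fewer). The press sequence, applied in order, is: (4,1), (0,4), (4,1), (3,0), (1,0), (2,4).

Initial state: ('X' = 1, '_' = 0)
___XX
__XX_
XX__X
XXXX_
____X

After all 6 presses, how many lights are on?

k=0  ___XX
__XX_
XX__X
XXXX_
____X
k=1  ___XX
__XX_
XX__X
X_XX_
XXX_X
k=2  _____
__XXX
XX__X
X_XX_
XXX_X
k=3  _____
__XXX
XX__X
XXXX_
____X
k=4  _____
__XXX
_X__X
__XX_
X___X
k=5  X____
XXXXX
XX__X
__XX_
X___X
k=6  X____
XXXX_
XX_X_
__XXX
X___X

13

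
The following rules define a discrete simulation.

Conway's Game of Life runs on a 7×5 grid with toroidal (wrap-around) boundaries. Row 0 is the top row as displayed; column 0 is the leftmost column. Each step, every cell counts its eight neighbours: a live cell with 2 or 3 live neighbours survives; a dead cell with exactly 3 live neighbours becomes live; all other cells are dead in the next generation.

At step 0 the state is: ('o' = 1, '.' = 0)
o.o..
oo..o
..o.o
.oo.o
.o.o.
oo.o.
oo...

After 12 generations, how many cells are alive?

[0] o.o..
oo..o
..o.o
.oo.o
.o.o.
oo.o.
oo...
[1] ..o..
..o.o
..o.o
.o..o
...o.
.....
.....
[2] ...o.
.oo..
.oo.o
o.o.o
.....
.....
.....
[3] ..o..
oo...
....o
o.o.o
.....
.....
.....
[4] .o...
oo...
...oo
o..oo
.....
.....
.....
[5] oo...
ooo.o
.ooo.
o..o.
....o
.....
.....
[6] ..o.o
....o
.....
oo.o.
....o
.....
.....
[7] ...o.
...o.
o...o
o...o
o...o
.....
.....
[8] .....
...o.
o..o.
.o.o.
o...o
.....
.....
[9] .....
....o
...o.
.ooo.
o...o
.....
.....
[10] .....
.....
...oo
oooo.
ooooo
.....
.....
[11] .....
.....
oo.oo
.....
.....
ooooo
.....
[12] .....
o...o
o...o
o...o
ooooo
ooooo
ooooo

21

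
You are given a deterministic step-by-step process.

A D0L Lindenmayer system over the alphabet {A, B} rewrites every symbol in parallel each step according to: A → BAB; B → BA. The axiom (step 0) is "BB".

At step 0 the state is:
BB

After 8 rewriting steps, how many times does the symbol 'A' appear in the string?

[0] BB
[1] BABA
[2] BABABBABAB
[3] BABABBABABBABABABBABABBA
[4] BABABBABABBABABABBABABBABABABBABABBABABBABABABBABABBABABAB
[5] BABABBABABBABABABBABABBABABABBABABBABABBABABABBABABBABABAB…BABABBABABBABABABBABABBABABBABABABBABABBABABABBABABBABABBA  (len 140)
[6] BABABBABABBABABABBABABBABABABBABABBABABBABABABBABABBABABAB…BABABBABABBABABABBABABBABABBABABABBABABBABABABBABABBABABAB  (len 338)
[7] BABABBABABBABABABBABABBABABABBABABBABABBABABABBABABBABABAB…BABABBABABBABABABBABABBABABBABABABBABABBABABABBABABBABABBA  (len 816)
[8] BABABBABABBABABABBABABBABABABBABABBABABBABABABBABABBABABAB…BABABBABABBABABABBABABBABABBABABABBABABBABABABBABABBABABAB  (len 1970)

816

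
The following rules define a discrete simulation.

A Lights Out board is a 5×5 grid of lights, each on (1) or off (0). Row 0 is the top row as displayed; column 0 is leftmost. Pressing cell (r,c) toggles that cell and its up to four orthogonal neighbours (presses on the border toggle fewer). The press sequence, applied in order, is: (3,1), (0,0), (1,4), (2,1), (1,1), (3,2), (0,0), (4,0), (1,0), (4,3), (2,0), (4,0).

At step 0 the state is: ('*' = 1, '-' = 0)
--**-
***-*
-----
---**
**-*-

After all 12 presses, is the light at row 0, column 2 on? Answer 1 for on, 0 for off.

gen 0: --**-
***-*
-----
---**
**-*-
gen 1: --**-
***-*
-*---
*****
*--*-
gen 2: ****-
-**-*
-*---
*****
*--*-
gen 3: *****
-***-
-*--*
*****
*--*-
gen 4: *****
--**-
*-*-*
*-***
*--*-
gen 5: *-***
**-*-
***-*
*-***
*--*-
gen 6: *-***
**-*-
**--*
**--*
*-**-
gen 7: -****
-*-*-
**--*
**--*
*-**-
gen 8: -****
-*-*-
**--*
-*--*
-***-
gen 9: *****
*--*-
-*--*
-*--*
-***-
gen 10: *****
*--*-
-*--*
-*-**
-*--*
gen 11: *****
---*-
*---*
**-**
-*--*
gen 12: *****
---*-
*---*
-*-**
*---*

1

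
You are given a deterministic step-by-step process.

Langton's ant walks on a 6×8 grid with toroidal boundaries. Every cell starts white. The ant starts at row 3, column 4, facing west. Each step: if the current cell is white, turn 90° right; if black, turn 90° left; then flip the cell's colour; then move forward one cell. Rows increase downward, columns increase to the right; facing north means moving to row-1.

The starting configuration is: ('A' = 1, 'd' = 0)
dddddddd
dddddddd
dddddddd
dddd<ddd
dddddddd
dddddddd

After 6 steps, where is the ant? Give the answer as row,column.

4,3

step 0: dddddddd
dddddddd
dddddddd
dddd<ddd
dddddddd
dddddddd
step 1: dddddddd
dddddddd
dddd^ddd
ddddAddd
dddddddd
dddddddd
step 2: dddddddd
dddddddd
ddddA>dd
ddddAddd
dddddddd
dddddddd
step 3: dddddddd
dddddddd
ddddAAdd
ddddAvdd
dddddddd
dddddddd
step 4: dddddddd
dddddddd
ddddAAdd
dddd<Add
dddddddd
dddddddd
step 5: dddddddd
dddddddd
ddddAAdd
dddddAdd
ddddvddd
dddddddd
step 6: dddddddd
dddddddd
ddddAAdd
dddddAdd
ddd<Addd
dddddddd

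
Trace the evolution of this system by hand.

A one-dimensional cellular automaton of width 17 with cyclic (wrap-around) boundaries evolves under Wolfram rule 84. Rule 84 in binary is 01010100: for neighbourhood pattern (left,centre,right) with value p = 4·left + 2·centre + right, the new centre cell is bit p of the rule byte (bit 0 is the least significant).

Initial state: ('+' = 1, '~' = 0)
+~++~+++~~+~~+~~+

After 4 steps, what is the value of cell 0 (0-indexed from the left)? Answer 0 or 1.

0

t=0: +~++~+++~~+~~+~~+
t=1: +~~+~~~++~++~++~~
t=2: ++~++~~~+~~+~~++~
t=3: ~+~~++~~++~++~~+~
t=4: ~++~~++~~+~~++~++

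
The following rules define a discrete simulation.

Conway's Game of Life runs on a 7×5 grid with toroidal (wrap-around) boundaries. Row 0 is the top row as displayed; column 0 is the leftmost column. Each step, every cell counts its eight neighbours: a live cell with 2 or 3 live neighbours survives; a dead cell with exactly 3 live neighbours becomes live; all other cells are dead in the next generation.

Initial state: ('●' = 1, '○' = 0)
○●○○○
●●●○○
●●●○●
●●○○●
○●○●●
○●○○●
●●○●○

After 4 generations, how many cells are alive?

4

k=0  ○●○○○
●●●○○
●●●○●
●●○○●
○●○●●
○●○○●
●●○●○
k=1  ○○○○●
○○○●●
○○○○○
○○○○○
○●○●○
○●○○○
○●○○●
k=2  ○○○○●
○○○●●
○○○○○
○○○○○
○○●○○
○●○○○
○○○○○
k=3  ○○○●●
○○○●●
○○○○○
○○○○○
○○○○○
○○○○○
○○○○○
k=4  ○○○●●
○○○●●
○○○○○
○○○○○
○○○○○
○○○○○
○○○○○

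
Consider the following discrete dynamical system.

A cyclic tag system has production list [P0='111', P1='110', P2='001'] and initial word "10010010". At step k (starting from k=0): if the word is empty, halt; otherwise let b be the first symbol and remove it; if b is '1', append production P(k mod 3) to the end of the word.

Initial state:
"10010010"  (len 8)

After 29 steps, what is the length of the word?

gen 0: "10010010"  (len 8)
gen 1: "0010010111"  (len 10)
gen 2: "010010111"  (len 9)
gen 3: "10010111"  (len 8)
gen 4: "0010111111"  (len 10)
gen 5: "010111111"  (len 9)
gen 6: "10111111"  (len 8)
gen 7: "0111111111"  (len 10)
gen 8: "111111111"  (len 9)
gen 9: "11111111001"  (len 11)
gen 10: "1111111001111"  (len 13)
gen 11: "111111001111110"  (len 15)
gen 12: "11111001111110001"  (len 17)
gen 13: "1111001111110001111"  (len 19)
gen 14: "111001111110001111110"  (len 21)
gen 15: "11001111110001111110001"  (len 23)
gen 16: "1001111110001111110001111"  (len 25)
gen 17: "001111110001111110001111110"  (len 27)
gen 18: "01111110001111110001111110"  (len 26)
gen 19: "1111110001111110001111110"  (len 25)
gen 20: "111110001111110001111110110"  (len 27)
gen 21: "11110001111110001111110110001"  (len 29)
gen 22: "1110001111110001111110110001111"  (len 31)
gen 23: "110001111110001111110110001111110"  (len 33)
gen 24: "10001111110001111110110001111110001"  (len 35)
gen 25: "0001111110001111110110001111110001111"  (len 37)
gen 26: "001111110001111110110001111110001111"  (len 36)
gen 27: "01111110001111110110001111110001111"  (len 35)
gen 28: "1111110001111110110001111110001111"  (len 34)
gen 29: "111110001111110110001111110001111110"  (len 36)

36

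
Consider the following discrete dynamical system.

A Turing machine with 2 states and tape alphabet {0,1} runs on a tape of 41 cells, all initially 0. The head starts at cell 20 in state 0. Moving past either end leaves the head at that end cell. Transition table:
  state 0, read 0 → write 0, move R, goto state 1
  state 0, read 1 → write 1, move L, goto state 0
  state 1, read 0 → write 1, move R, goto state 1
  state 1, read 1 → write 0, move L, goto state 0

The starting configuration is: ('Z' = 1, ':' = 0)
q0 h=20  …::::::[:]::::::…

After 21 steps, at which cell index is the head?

step 0: q0 h=20  …::::::[:]::::::…
step 1: q1 h=21  …::::::[:]::::::…
step 2: q1 h=22  …:::::Z[:]::::::…
step 3: q1 h=23  …::::ZZ[:]::::::…
step 4: q1 h=24  …:::ZZZ[:]::::::…
step 5: q1 h=25  …::ZZZZ[:]::::::…
step 6: q1 h=26  …:ZZZZZ[:]::::::…
step 7: q1 h=27  …ZZZZZZ[:]::::::…
step 8: q1 h=28  …ZZZZZZ[:]::::::…
step 9: q1 h=29  …ZZZZZZ[:]::::::…
step 10: q1 h=30  …ZZZZZZ[:]::::::…
step 11: q1 h=31  …ZZZZZZ[:]::::::…
step 12: q1 h=32  …ZZZZZZ[:]::::::…
step 13: q1 h=33  …ZZZZZZ[:]::::::…
step 14: q1 h=34  …ZZZZZZ[:]::::::|
step 15: q1 h=35  …ZZZZZZ[:]:::::|
step 16: q1 h=36  …ZZZZZZ[:]::::|
step 17: q1 h=37  …ZZZZZZ[:]:::|
step 18: q1 h=38  …ZZZZZZ[:]::|
step 19: q1 h=39  …ZZZZZZ[:]:|
step 20: q1 h=40  …ZZZZZZ[:]|
step 21: q1 h=40  …ZZZZZZ[Z]|

40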